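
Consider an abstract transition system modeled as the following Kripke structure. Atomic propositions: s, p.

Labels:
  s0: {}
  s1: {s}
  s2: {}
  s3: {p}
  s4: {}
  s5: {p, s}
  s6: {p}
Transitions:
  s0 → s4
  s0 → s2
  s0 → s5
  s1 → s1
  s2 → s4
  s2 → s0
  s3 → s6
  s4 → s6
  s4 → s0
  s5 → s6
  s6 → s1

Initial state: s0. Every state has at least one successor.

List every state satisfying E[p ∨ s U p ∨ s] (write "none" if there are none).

States satisfying p ∨ s: {s1, s3, s5, s6}.
States satisfying E[p ∨ s U p ∨ s]: {s1, s3, s5, s6}.

{s1, s3, s5, s6}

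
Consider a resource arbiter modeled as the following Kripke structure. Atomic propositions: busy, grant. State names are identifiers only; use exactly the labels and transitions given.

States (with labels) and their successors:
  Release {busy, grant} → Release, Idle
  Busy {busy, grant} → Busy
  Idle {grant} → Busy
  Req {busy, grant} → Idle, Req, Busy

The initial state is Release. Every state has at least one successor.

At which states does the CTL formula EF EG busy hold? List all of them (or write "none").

{Release, Busy, Idle, Req}

States satisfying EG busy: {Release, Busy, Req}.
States satisfying EF EG busy: {Release, Busy, Idle, Req}.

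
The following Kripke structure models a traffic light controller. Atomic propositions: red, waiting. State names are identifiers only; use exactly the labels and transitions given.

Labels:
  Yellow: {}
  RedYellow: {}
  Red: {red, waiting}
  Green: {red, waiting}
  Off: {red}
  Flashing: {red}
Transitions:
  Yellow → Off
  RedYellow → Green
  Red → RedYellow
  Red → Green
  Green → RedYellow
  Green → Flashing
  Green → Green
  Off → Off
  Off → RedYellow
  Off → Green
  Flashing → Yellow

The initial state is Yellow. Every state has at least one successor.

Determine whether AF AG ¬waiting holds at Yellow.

Violated

States satisfying AG ¬waiting: ∅.
States satisfying AF AG ¬waiting: ∅.
There is a path from Yellow along which AG ¬waiting never holds.
Yellow ∉ Sat(AF AG ¬waiting).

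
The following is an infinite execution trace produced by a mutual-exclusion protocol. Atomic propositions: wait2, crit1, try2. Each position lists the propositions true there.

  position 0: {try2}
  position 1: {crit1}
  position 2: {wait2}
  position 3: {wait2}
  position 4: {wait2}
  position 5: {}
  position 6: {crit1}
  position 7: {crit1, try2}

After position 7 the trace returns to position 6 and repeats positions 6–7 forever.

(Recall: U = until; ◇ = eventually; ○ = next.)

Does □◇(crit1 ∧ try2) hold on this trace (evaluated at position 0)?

◇(crit1 ∧ try2) holds at every position 0..7, and those are all positions ever visited, so □◇(crit1 ∧ try2) holds.

Yes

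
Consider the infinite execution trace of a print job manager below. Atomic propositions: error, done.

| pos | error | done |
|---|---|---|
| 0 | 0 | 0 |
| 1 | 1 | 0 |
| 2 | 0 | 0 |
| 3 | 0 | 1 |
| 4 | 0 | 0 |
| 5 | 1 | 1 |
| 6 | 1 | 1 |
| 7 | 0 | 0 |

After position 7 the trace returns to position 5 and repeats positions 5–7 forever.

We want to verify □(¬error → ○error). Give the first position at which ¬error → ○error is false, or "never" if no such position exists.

2

Check ¬error → ○error at each position in order: 0 ✓, 1 ✓.
At position 2 the labels are {} and the next position 3 has {done}, so ¬error → ○error is false there. This is the first violation.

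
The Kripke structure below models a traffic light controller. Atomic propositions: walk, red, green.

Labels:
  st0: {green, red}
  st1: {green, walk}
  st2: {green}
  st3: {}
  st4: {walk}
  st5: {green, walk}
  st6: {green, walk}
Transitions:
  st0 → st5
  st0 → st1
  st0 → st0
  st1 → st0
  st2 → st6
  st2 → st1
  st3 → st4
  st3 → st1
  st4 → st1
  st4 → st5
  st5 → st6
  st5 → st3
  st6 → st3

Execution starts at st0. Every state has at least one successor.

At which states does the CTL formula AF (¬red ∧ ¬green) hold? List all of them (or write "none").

States satisfying ¬red ∧ ¬green: {st3, st4}.
States satisfying AF (¬red ∧ ¬green): {st3, st4, st5, st6}.

{st3, st4, st5, st6}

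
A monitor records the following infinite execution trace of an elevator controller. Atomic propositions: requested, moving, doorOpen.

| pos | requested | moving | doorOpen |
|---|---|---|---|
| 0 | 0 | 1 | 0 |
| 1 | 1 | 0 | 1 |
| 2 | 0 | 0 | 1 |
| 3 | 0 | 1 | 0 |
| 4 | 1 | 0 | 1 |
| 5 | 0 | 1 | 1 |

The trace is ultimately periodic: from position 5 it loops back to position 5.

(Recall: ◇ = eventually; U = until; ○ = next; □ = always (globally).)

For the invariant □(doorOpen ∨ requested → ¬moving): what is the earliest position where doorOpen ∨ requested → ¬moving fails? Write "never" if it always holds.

Check doorOpen ∨ requested → ¬moving at each position in order: 0 ✓, 1 ✓, 2 ✓, 3 ✓, 4 ✓.
At position 5 the labels are {doorOpen, moving}, so doorOpen ∨ requested → ¬moving is false there. This is the first violation.

5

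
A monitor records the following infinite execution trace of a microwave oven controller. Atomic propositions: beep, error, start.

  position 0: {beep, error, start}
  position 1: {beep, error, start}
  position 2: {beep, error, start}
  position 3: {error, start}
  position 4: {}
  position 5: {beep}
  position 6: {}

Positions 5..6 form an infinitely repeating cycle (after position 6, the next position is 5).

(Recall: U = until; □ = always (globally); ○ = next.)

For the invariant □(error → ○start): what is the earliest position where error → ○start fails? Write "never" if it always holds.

3

Check error → ○start at each position in order: 0 ✓, 1 ✓, 2 ✓.
At position 3 the labels are {error, start} and the next position 4 has {}, so error → ○start is false there. This is the first violation.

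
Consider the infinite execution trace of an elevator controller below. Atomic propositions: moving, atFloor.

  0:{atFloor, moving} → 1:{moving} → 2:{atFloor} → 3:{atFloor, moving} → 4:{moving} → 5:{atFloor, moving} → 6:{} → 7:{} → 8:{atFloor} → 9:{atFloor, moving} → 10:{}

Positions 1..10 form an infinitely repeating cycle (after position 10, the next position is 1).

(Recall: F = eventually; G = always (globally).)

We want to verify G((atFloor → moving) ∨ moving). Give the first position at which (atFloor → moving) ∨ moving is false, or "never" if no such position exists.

2

Check (atFloor → moving) ∨ moving at each position in order: 0 ✓, 1 ✓.
At position 2 the labels are {atFloor}, so (atFloor → moving) ∨ moving is false there. This is the first violation.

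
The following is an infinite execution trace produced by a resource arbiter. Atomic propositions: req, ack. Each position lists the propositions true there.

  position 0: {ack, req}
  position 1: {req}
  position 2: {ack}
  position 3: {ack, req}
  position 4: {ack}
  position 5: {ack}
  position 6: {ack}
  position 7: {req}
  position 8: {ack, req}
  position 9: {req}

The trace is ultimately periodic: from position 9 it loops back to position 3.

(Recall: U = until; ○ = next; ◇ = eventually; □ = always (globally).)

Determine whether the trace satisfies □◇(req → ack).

◇(req → ack) holds at every position 0..9, and those are all positions ever visited, so □◇(req → ack) holds.

Holds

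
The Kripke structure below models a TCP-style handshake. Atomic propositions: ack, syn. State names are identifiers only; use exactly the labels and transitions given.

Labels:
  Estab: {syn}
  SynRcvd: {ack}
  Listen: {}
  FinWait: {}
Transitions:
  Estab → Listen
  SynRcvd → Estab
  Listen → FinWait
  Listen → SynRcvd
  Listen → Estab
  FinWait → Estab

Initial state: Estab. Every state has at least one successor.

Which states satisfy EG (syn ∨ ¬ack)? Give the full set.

{Estab, Listen, FinWait}

States satisfying syn ∨ ¬ack: {Estab, Listen, FinWait}.
States satisfying EG (syn ∨ ¬ack): {Estab, Listen, FinWait}.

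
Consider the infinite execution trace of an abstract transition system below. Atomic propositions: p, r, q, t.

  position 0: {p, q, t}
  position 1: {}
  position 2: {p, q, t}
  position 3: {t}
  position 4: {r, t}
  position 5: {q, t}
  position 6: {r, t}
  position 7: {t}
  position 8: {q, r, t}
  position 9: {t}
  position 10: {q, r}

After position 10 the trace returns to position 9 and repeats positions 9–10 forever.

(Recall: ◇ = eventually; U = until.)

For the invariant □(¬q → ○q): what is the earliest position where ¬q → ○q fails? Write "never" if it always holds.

3

Check ¬q → ○q at each position in order: 0 ✓, 1 ✓, 2 ✓.
At position 3 the labels are {t} and the next position 4 has {r, t}, so ¬q → ○q is false there. This is the first violation.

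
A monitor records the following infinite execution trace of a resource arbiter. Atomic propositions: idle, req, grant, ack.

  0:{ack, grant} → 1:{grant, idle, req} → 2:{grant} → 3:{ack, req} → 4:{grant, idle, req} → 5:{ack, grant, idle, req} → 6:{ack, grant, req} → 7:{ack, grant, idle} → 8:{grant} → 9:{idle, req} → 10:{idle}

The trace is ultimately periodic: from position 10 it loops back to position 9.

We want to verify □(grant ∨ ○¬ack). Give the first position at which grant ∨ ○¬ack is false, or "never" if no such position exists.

grant ∨ ○¬ack holds at every position 0..10, and those are all the positions the trace ever visits, so the invariant □(grant ∨ ○¬ack) is never violated.

never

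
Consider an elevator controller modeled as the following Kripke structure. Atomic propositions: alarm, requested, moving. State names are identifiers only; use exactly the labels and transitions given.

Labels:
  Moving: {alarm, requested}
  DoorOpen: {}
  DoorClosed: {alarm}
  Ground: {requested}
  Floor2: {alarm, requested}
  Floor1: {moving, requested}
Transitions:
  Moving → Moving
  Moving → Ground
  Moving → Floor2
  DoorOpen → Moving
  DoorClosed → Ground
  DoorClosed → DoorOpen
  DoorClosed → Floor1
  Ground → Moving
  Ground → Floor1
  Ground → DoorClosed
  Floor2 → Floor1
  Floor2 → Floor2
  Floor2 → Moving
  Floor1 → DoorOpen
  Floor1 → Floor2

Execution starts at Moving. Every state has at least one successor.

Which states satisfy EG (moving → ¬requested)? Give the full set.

States satisfying moving → ¬requested: {Moving, DoorOpen, DoorClosed, Ground, Floor2}.
States satisfying EG (moving → ¬requested): {Moving, DoorOpen, DoorClosed, Ground, Floor2}.

{Moving, DoorOpen, DoorClosed, Ground, Floor2}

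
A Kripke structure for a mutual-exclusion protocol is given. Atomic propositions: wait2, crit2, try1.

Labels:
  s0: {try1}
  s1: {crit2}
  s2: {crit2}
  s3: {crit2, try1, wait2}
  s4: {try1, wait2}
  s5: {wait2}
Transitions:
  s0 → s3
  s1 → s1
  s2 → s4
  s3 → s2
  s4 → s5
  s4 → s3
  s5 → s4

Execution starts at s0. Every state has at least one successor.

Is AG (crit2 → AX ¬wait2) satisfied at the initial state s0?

States satisfying crit2 → AX ¬wait2: {s0, s1, s3, s4, s5}.
States satisfying AG (crit2 → AX ¬wait2): {s1}.
s2 is reachable from s0 and violates crit2 → AX ¬wait2, so AG fails at s0.
s0 ∉ Sat(AG (crit2 → AX ¬wait2)).

Violated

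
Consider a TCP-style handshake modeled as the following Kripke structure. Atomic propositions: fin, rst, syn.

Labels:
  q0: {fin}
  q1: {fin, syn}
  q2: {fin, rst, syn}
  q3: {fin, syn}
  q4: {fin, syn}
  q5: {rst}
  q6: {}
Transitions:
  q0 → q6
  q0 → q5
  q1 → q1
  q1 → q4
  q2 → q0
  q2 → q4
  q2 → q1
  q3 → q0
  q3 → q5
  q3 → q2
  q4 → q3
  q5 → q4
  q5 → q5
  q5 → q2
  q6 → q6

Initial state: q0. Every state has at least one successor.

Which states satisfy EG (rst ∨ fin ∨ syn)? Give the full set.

States satisfying rst ∨ fin ∨ syn: {q0, q1, q2, q3, q4, q5}.
States satisfying EG (rst ∨ fin ∨ syn): {q0, q1, q2, q3, q4, q5}.

{q0, q1, q2, q3, q4, q5}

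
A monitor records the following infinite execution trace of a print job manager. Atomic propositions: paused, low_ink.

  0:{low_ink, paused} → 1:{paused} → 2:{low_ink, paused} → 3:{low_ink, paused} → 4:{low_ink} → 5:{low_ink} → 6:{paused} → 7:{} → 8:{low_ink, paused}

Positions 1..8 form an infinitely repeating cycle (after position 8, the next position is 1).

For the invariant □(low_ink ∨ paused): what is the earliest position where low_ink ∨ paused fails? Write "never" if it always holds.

Check low_ink ∨ paused at each position in order: 0 ✓, 1 ✓, 2 ✓, 3 ✓, 4 ✓, 5 ✓, 6 ✓.
At position 7 the labels are {}, so low_ink ∨ paused is false there. This is the first violation.

7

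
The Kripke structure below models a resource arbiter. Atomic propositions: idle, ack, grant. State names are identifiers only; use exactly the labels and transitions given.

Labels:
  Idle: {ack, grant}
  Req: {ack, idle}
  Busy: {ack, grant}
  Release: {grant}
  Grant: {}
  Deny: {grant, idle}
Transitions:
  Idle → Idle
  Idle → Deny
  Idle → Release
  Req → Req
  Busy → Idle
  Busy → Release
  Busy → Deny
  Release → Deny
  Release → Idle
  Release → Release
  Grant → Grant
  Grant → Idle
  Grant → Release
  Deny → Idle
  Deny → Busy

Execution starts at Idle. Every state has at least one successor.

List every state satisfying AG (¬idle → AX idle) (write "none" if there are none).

{Req}

States satisfying ¬idle → AX idle: {Req, Deny}.
States satisfying AG (¬idle → AX idle): {Req}.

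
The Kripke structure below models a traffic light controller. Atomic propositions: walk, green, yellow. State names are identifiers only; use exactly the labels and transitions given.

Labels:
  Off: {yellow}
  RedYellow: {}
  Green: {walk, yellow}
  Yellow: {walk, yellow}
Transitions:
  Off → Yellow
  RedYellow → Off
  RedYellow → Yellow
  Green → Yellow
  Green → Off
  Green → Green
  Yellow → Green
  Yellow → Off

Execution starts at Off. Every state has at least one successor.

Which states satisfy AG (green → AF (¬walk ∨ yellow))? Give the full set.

States satisfying green → AF (¬walk ∨ yellow): {Off, RedYellow, Green, Yellow}.
States satisfying AG (green → AF (¬walk ∨ yellow)): {Off, RedYellow, Green, Yellow}.

{Off, RedYellow, Green, Yellow}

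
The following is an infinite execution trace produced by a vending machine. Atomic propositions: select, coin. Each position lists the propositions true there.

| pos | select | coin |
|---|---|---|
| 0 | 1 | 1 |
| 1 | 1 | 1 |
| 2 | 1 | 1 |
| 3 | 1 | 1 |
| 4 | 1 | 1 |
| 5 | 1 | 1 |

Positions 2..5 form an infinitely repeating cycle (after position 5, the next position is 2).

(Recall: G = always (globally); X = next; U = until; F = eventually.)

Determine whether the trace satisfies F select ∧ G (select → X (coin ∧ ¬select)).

select holds at position 0, which is reachable from 0, so F select holds.
select → X (coin ∧ ¬select) must hold at every position from 0 onward. It fails at position 0, so G (select → X (coin ∧ ¬select)) is false.
Positions where select holds: 0, 1, 2, 3, 4, 5.
Check X (coin ∧ ¬select) at each: 0→fails, 1→fails, 2→fails, 3→fails, 4→fails, 5→fails.
At position 0: F select is true; G (select → X (coin ∧ ¬select)) is false; so F select ∧ G (select → X (coin ∧ ¬select)) is false.

Does not hold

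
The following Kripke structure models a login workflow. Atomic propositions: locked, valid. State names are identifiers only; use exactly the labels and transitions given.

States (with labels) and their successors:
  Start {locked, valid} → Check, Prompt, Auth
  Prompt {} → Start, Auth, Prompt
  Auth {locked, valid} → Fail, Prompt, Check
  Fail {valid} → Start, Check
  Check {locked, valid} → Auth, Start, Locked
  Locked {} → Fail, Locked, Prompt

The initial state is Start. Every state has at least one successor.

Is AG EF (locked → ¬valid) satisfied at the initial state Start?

Satisfied

States satisfying EF (locked → ¬valid): {Start, Prompt, Auth, Fail, Check, Locked}.
States satisfying AG EF (locked → ¬valid): {Start, Prompt, Auth, Fail, Check, Locked}.
Every state reachable from Start satisfies EF (locked → ¬valid).
Start ∈ Sat(AG EF (locked → ¬valid)).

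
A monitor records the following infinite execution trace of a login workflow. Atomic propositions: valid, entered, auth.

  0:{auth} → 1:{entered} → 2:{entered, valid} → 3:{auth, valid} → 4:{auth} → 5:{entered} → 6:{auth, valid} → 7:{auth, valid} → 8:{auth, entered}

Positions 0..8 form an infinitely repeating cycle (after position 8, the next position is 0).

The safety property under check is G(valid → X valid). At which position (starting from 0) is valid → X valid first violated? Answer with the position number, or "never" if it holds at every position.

3

Check valid → X valid at each position in order: 0 ✓, 1 ✓, 2 ✓.
At position 3 the labels are {auth, valid} and the next position 4 has {auth}, so valid → X valid is false there. This is the first violation.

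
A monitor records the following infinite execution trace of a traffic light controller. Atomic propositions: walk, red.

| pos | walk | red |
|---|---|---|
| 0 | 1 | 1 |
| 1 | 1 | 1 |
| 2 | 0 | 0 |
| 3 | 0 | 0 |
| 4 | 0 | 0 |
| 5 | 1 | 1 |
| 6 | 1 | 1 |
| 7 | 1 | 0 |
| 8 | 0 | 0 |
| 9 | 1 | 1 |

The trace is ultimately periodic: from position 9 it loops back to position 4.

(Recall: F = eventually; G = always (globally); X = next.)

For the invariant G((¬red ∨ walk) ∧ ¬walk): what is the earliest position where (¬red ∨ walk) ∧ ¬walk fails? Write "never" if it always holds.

At position 0 the labels are {red, walk}, so (¬red ∨ walk) ∧ ¬walk is false there. This is the first violation.

0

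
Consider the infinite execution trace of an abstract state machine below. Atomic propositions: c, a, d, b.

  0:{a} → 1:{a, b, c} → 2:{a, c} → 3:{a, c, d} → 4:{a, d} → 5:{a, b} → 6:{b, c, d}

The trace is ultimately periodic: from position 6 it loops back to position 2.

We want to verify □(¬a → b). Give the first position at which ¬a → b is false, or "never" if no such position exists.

¬a → b holds at every position 0..6, and those are all the positions the trace ever visits, so the invariant □(¬a → b) is never violated.

never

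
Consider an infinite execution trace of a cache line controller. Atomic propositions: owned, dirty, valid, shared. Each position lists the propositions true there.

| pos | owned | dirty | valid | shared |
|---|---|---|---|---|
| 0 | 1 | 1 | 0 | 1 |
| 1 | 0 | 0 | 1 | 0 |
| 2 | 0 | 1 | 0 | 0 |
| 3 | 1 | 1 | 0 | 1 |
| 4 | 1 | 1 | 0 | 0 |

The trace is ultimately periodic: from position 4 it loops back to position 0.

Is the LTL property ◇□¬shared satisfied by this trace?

Does not hold

□¬shared is false at every position 0..4, so it never becomes true and ◇□¬shared fails.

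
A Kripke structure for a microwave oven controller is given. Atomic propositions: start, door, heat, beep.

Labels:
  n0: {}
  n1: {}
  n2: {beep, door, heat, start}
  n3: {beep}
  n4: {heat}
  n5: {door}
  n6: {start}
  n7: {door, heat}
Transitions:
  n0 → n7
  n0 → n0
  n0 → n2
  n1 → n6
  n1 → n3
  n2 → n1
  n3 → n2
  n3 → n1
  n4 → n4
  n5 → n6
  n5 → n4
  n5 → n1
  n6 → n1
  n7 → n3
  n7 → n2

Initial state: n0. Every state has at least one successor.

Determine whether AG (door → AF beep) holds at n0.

States satisfying door → AF beep: {n0, n1, n2, n3, n4, n6, n7}.
States satisfying AG (door → AF beep): {n0, n1, n2, n3, n4, n6, n7}.
Every state reachable from n0 satisfies door → AF beep.
n0 ∈ Sat(AG (door → AF beep)).

Satisfied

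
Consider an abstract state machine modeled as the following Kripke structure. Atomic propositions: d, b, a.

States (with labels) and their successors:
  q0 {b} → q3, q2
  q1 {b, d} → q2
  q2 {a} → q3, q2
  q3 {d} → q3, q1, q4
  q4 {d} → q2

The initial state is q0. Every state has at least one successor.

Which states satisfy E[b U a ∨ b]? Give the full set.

{q0, q1, q2}

States satisfying b: {q0, q1}.
States satisfying a ∨ b: {q0, q1, q2}.
States satisfying E[b U a ∨ b]: {q0, q1, q2}.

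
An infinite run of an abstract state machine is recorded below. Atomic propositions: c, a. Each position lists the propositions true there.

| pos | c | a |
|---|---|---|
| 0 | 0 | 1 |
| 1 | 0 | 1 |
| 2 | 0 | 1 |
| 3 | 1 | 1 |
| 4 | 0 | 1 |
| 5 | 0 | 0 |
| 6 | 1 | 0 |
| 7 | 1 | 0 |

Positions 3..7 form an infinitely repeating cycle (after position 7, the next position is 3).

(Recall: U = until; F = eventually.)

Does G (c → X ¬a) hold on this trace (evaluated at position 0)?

Violated

c → X ¬a must hold at every position from 0 onward. It fails at position 3, so G (c → X ¬a) is false.
Positions where c holds: 3, 6, 7.
Check X ¬a at each: 3→fails, 6→ok, 7→fails.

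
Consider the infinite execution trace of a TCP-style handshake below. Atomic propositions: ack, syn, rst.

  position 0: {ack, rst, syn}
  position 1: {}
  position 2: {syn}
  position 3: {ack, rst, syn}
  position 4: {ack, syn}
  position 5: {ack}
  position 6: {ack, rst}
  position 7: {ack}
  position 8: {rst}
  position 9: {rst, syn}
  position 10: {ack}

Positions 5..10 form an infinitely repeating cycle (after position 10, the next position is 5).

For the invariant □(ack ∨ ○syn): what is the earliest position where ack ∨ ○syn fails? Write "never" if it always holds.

9

Check ack ∨ ○syn at each position in order: 0 ✓, 1 ✓, 2 ✓, 3 ✓, 4 ✓, 5 ✓, 6 ✓, 7 ✓, 8 ✓.
At position 9 the labels are {rst, syn} and the next position 10 has {ack}, so ack ∨ ○syn is false there. This is the first violation.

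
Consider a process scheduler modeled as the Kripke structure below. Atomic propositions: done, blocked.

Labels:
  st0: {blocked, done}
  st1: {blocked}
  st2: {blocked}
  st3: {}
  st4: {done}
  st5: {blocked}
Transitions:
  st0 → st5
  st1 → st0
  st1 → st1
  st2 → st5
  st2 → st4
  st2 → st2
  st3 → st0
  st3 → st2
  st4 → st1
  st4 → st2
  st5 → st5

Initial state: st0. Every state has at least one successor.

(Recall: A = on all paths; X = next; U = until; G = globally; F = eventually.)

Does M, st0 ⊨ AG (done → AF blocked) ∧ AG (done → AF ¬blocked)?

States satisfying done → AF blocked: {st0, st1, st2, st3, st4, st5}.
States satisfying AG (done → AF blocked): {st0, st1, st2, st3, st4, st5}.
States satisfying done → AF ¬blocked: {st1, st2, st3, st4, st5}.
States satisfying AG (done → AF ¬blocked): {st5}.
States satisfying AG (done → AF blocked) ∧ AG (done → AF ¬blocked): {st5}.
st0 ∉ Sat(AG (done → AF blocked) ∧ AG (done → AF ¬blocked)).

Violated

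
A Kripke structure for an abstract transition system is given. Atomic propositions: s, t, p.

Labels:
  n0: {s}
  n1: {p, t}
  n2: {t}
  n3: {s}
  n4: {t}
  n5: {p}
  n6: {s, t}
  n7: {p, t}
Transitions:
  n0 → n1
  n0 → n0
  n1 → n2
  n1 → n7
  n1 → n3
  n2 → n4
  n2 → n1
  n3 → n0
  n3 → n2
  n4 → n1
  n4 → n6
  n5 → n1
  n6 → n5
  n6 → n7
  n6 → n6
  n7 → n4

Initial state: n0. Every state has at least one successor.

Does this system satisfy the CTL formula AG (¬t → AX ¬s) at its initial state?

Violated

States satisfying ¬t → AX ¬s: {n1, n2, n4, n5, n6, n7}.
States satisfying AG (¬t → AX ¬s): ∅.
n0 is reachable from n0 and violates ¬t → AX ¬s, so AG fails at n0.
n0 ∉ Sat(AG (¬t → AX ¬s)).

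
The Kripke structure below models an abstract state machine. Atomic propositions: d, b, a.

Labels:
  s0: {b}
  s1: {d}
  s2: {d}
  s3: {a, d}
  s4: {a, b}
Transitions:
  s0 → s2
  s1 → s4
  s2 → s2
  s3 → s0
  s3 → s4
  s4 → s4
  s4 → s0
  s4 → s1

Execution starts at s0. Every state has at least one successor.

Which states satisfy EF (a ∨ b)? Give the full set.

States satisfying a ∨ b: {s0, s3, s4}.
States satisfying EF (a ∨ b): {s0, s1, s3, s4}.

{s0, s1, s3, s4}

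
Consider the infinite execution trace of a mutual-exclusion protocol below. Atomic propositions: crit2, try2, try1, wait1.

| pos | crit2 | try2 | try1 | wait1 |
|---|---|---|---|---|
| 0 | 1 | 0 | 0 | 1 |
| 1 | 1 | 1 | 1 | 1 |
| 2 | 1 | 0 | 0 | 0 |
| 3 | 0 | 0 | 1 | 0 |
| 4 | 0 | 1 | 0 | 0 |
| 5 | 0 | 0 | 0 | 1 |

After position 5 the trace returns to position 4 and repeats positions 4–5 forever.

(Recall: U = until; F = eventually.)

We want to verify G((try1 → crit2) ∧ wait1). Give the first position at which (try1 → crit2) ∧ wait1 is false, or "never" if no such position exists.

Check (try1 → crit2) ∧ wait1 at each position in order: 0 ✓, 1 ✓.
At position 2 the labels are {crit2}, so (try1 → crit2) ∧ wait1 is false there. This is the first violation.

2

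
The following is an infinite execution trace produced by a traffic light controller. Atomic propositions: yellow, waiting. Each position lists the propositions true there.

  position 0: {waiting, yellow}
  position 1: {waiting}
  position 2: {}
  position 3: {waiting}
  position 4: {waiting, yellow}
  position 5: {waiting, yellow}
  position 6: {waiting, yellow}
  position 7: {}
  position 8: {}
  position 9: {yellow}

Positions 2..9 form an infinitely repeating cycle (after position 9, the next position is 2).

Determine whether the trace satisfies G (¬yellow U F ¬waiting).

Holds

¬yellow U F ¬waiting holds at every position 0..9, and those are all positions ever visited, so G (¬yellow U F ¬waiting) holds.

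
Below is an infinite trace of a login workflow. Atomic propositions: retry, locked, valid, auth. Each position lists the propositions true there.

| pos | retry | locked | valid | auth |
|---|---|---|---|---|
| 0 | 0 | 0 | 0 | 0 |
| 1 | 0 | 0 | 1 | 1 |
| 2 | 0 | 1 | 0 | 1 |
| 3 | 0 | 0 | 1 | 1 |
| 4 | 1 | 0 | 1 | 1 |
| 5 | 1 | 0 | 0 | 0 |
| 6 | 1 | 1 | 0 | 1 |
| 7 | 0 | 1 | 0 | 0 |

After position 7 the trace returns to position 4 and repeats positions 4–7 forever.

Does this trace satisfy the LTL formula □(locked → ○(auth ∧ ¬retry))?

locked → ○(auth ∧ ¬retry) must hold at every position from 0 onward. It fails at position 6, so □(locked → ○(auth ∧ ¬retry)) is false.
Positions where locked holds: 2, 6, 7.
Check ○(auth ∧ ¬retry) at each: 2→ok, 6→fails, 7→fails.

Does not hold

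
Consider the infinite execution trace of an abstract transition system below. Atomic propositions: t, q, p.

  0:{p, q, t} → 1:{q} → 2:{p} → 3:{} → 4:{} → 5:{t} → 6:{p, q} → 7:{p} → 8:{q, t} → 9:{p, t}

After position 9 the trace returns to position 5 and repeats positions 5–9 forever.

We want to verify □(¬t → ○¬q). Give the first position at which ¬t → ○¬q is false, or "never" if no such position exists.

Check ¬t → ○¬q at each position in order: 0 ✓, 1 ✓, 2 ✓, 3 ✓, 4 ✓, 5 ✓, 6 ✓.
At position 7 the labels are {p} and the next position 8 has {q, t}, so ¬t → ○¬q is false there. This is the first violation.

7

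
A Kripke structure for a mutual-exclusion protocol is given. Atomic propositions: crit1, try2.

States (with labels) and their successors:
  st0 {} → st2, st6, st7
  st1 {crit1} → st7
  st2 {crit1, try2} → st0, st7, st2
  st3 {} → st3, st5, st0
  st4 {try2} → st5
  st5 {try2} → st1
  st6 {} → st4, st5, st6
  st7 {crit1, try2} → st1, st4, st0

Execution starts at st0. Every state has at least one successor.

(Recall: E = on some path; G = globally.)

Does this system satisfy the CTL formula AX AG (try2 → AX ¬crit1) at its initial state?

States satisfying AG (try2 → AX ¬crit1): ∅.
States satisfying AX AG (try2 → AX ¬crit1): ∅.
st0 ∉ Sat(AX AG (try2 → AX ¬crit1)).

Does not hold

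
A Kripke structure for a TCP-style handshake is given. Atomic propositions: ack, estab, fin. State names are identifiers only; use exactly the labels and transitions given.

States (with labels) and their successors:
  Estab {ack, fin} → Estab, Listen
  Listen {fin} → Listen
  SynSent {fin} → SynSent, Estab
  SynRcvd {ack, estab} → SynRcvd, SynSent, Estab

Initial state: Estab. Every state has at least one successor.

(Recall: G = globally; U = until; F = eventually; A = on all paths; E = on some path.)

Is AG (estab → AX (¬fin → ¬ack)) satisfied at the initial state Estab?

States satisfying estab → AX (¬fin → ¬ack): {Estab, Listen, SynSent}.
States satisfying AG (estab → AX (¬fin → ¬ack)): {Estab, Listen, SynSent}.
Every state reachable from Estab satisfies estab → AX (¬fin → ¬ack).
Estab ∈ Sat(AG (estab → AX (¬fin → ¬ack))).

Yes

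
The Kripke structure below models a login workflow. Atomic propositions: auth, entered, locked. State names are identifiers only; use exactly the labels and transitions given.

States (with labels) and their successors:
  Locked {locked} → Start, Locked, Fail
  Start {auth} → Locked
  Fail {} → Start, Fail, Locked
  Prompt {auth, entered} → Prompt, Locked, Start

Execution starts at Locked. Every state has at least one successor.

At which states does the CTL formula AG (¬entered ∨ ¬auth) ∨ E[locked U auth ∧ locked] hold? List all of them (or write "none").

States satisfying ¬entered ∨ ¬auth: {Locked, Start, Fail}.
States satisfying AG (¬entered ∨ ¬auth): {Locked, Start, Fail}.
States satisfying locked: {Locked}.
States satisfying auth ∧ locked: ∅.
States satisfying E[locked U auth ∧ locked]: ∅.
States satisfying AG (¬entered ∨ ¬auth) ∨ E[locked U auth ∧ locked]: {Locked, Start, Fail}.

{Locked, Start, Fail}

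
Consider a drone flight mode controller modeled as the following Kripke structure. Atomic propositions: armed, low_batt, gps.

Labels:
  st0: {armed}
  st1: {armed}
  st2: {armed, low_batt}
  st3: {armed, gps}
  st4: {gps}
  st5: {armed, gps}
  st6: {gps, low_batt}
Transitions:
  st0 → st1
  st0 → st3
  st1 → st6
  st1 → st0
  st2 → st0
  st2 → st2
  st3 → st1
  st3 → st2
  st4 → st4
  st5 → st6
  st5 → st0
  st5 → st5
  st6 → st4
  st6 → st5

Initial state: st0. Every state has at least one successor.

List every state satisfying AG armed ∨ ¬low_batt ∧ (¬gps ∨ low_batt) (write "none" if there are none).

{st0, st1}

States satisfying armed: {st0, st1, st2, st3, st5}.
States satisfying AG armed: ∅.
States satisfying ¬low_batt: {st0, st1, st3, st4, st5}.
States satisfying ¬gps: {st0, st1, st2}.
States satisfying ¬gps ∨ low_batt: {st0, st1, st2, st6}.
States satisfying ¬low_batt ∧ (¬gps ∨ low_batt): {st0, st1}.
States satisfying AG armed ∨ ¬low_batt ∧ (¬gps ∨ low_batt): {st0, st1}.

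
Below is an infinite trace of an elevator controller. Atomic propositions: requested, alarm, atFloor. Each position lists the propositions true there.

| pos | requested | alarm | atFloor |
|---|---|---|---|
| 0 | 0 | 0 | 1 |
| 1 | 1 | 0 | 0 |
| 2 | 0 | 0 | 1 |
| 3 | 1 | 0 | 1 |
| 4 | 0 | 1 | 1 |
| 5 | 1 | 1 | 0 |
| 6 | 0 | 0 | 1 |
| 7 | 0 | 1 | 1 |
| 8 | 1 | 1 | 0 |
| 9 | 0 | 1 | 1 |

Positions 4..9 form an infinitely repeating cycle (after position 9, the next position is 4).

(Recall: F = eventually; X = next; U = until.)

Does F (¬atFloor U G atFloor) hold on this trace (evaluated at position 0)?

¬atFloor U G atFloor is false at every position 0..9, so it never becomes true and F (¬atFloor U G atFloor) fails.

Violated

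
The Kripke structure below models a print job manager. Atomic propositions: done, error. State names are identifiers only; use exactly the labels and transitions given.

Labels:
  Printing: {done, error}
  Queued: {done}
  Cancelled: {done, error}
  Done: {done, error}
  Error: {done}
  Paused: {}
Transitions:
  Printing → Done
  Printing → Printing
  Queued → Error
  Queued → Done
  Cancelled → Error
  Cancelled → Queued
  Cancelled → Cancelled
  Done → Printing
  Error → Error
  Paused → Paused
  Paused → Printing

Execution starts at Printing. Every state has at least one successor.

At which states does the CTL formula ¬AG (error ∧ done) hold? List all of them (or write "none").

{Queued, Cancelled, Error, Paused}

States satisfying error ∧ done: {Printing, Cancelled, Done}.
States satisfying AG (error ∧ done): {Printing, Done}.
States satisfying ¬AG (error ∧ done): {Queued, Cancelled, Error, Paused}.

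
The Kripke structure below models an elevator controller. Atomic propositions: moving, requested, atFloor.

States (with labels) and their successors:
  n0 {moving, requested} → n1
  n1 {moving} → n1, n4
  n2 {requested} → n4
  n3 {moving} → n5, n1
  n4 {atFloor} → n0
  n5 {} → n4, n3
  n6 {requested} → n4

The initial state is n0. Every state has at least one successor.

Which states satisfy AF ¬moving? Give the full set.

{n2, n4, n5, n6}

States satisfying ¬moving: {n2, n4, n5, n6}.
States satisfying AF ¬moving: {n2, n4, n5, n6}.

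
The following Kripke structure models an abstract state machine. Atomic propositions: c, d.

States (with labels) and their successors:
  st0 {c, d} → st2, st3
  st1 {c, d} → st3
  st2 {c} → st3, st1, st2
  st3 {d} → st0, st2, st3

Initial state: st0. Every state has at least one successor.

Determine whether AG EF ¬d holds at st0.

Holds

States satisfying EF ¬d: {st0, st1, st2, st3}.
States satisfying AG EF ¬d: {st0, st1, st2, st3}.
Every state reachable from st0 satisfies EF ¬d.
st0 ∈ Sat(AG EF ¬d).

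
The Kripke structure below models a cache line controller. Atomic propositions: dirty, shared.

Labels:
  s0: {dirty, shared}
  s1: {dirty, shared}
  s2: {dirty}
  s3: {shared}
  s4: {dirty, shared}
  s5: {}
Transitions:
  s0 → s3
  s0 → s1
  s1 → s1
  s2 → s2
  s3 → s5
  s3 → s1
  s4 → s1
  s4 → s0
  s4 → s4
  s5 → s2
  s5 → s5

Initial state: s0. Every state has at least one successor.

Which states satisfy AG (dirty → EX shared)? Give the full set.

{s1}

States satisfying dirty → EX shared: {s0, s1, s3, s4, s5}.
States satisfying AG (dirty → EX shared): {s1}.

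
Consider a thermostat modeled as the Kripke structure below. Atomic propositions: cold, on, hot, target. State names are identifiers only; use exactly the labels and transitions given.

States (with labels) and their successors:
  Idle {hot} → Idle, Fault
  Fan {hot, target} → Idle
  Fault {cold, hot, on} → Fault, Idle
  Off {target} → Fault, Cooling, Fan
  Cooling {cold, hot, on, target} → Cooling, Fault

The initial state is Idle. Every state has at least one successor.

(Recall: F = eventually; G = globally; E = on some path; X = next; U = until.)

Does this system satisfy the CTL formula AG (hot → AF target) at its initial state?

Does not hold

States satisfying hot → AF target: {Fan, Off, Cooling}.
States satisfying AG (hot → AF target): ∅.
Fault is reachable from Idle and violates hot → AF target, so AG fails at Idle.
Idle ∉ Sat(AG (hot → AF target)).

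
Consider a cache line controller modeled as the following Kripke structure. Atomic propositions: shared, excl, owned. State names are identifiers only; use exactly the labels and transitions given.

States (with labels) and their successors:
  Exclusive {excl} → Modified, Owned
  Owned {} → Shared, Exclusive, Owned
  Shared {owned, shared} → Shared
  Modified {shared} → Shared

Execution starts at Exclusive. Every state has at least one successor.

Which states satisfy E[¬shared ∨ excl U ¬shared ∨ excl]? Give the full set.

{Exclusive, Owned}

States satisfying ¬shared ∨ excl: {Exclusive, Owned}.
States satisfying E[¬shared ∨ excl U ¬shared ∨ excl]: {Exclusive, Owned}.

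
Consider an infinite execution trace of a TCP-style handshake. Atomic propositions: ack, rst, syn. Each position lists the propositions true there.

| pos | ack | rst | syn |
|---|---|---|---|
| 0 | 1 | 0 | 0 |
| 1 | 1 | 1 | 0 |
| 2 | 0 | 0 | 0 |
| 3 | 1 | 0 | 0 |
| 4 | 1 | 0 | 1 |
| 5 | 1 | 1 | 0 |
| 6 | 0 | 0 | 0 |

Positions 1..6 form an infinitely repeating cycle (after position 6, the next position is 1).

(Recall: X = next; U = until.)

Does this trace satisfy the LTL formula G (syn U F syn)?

syn U F syn holds at every position 0..6, and those are all positions ever visited, so G (syn U F syn) holds.

Satisfied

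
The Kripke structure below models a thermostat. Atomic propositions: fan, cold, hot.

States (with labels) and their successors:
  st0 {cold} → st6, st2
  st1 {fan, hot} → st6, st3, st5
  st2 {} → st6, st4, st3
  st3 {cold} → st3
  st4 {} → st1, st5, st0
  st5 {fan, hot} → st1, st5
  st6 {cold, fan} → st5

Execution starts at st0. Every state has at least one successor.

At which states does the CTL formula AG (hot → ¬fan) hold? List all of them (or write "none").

{st3}

States satisfying hot → ¬fan: {st0, st2, st3, st4, st6}.
States satisfying AG (hot → ¬fan): {st3}.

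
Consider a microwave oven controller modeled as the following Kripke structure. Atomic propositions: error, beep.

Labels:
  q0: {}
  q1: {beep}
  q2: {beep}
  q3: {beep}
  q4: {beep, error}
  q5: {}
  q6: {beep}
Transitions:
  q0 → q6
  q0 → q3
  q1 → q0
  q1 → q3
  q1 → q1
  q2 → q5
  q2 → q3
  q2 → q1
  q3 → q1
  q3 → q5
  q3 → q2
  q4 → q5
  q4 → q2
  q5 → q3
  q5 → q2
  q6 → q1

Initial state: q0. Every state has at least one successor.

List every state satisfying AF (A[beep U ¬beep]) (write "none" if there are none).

States satisfying A[beep U ¬beep]: {q0, q5}.
States satisfying AF (A[beep U ¬beep]): {q0, q5}.

{q0, q5}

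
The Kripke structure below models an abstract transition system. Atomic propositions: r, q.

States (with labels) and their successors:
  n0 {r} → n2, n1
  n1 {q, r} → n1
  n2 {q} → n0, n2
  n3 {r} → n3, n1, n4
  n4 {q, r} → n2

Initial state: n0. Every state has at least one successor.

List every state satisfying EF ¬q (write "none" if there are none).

{n0, n2, n3, n4}

States satisfying ¬q: {n0, n3}.
States satisfying EF ¬q: {n0, n2, n3, n4}.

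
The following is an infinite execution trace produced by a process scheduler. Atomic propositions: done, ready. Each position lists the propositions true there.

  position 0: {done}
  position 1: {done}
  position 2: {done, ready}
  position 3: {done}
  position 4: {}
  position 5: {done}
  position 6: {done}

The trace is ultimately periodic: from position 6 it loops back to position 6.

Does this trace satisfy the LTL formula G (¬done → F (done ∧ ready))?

¬done → F (done ∧ ready) must hold at every position from 0 onward. It fails at position 4, so G (¬done → F (done ∧ ready)) is false.
Positions where ¬done holds: 4.
Check F (done ∧ ready) at each: 4→fails.

No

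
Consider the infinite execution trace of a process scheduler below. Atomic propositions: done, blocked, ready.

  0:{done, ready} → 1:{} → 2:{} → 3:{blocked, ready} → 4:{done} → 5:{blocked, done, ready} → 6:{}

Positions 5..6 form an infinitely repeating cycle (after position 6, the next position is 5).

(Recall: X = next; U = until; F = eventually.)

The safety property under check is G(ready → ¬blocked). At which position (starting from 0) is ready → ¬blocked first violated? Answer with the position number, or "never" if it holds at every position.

3

Check ready → ¬blocked at each position in order: 0 ✓, 1 ✓, 2 ✓.
At position 3 the labels are {blocked, ready}, so ready → ¬blocked is false there. This is the first violation.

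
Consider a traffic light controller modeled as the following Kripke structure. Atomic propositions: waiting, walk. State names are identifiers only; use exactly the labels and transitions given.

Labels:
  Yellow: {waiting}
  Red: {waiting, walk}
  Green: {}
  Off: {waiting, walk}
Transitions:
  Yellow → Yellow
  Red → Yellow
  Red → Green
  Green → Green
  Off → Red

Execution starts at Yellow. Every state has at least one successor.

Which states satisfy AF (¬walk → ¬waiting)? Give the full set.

States satisfying ¬walk → ¬waiting: {Red, Green, Off}.
States satisfying AF (¬walk → ¬waiting): {Red, Green, Off}.

{Red, Green, Off}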